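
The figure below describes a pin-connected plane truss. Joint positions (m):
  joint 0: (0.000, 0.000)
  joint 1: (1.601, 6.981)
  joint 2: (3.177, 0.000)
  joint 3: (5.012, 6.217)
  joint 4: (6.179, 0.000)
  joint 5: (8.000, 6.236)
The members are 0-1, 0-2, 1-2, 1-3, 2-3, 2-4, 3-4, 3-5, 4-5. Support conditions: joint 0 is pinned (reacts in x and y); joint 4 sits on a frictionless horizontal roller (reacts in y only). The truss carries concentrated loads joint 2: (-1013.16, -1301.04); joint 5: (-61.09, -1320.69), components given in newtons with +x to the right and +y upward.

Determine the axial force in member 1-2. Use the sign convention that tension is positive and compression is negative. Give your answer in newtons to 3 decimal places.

345.713

N=6 nodes, M=9 members, R=3 reactions → 2N=12, M+R=12
member 0 (0-1): L=7.1622, (cx,cy)=(0.2235,0.9747)
member 1 (0-2): L=3.1770, (cx,cy)=(1.0000,0.0000)
member 2 (1-2): L=7.1567, (cx,cy)=(0.2202,-0.9755)
member 3 (1-3): L=3.4955, (cx,cy)=(0.9758,-0.2186)
member 4 (2-3): L=6.4822, (cx,cy)=(0.2831,0.9591)
member 5 (2-4): L=3.0020, (cx,cy)=(1.0000,0.0000)
member 6 (3-4): L=6.3256, (cx,cy)=(0.1845,-0.9828)
member 7 (3-5): L=2.9881, (cx,cy)=(1.0000,0.0064)
member 8 (4-5): L=6.4964, (cx,cy)=(0.2803,0.9599)
solve A·x = −loads:
  F[0-1] = -312.4378 N (compression)
  F[0-2] = -1004.4096 N (compression)
  F[1-2] = +345.7134 N (tension)
  F[1-3] = -149.5879 N (compression)
  F[2-3] = +1004.9196 N (tension)
  F[2-4] = -199.5964 N (compression)
  F[3-4] = -1011.8085 N (compression)
  F[3-5] = +325.1805 N (tension)
  F[4-5] = -1378.0014 N (compression)
  Rx@0 = +1074.2500 N
  Ry@0 = +304.5319 N
  Ry@4 = +2317.1981 N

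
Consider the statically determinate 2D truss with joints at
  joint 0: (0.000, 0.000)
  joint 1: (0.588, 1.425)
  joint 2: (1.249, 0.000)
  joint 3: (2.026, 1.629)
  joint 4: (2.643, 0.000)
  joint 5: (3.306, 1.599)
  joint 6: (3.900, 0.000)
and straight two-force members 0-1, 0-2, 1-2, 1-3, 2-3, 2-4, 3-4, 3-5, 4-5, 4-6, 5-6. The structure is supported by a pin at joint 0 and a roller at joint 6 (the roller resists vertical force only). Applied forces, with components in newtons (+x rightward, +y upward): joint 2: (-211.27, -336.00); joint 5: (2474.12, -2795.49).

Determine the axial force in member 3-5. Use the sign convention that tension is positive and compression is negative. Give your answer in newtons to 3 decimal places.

880.027

N=7 nodes, M=11 members, R=3 reactions → 2N=14, M+R=14
member 0 (0-1): L=1.5415, (cx,cy)=(0.3814,0.9244)
member 1 (0-2): L=1.2490, (cx,cy)=(1.0000,0.0000)
member 2 (1-2): L=1.5708, (cx,cy)=(0.4208,-0.9072)
member 3 (1-3): L=1.4524, (cx,cy)=(0.9901,0.1405)
member 4 (2-3): L=1.8048, (cx,cy)=(0.4305,0.9026)
member 5 (2-4): L=1.3940, (cx,cy)=(1.0000,0.0000)
member 6 (3-4): L=1.7419, (cx,cy)=(0.3542,-0.9352)
member 7 (3-5): L=1.2804, (cx,cy)=(0.9997,-0.0234)
member 8 (4-5): L=1.7310, (cx,cy)=(0.3830,0.9237)
member 9 (4-6): L=1.2570, (cx,cy)=(1.0000,0.0000)
member 10 (5-6): L=1.7058, (cx,cy)=(0.3482,-0.9374)
solve A·x = −loads:
  F[0-1] = +389.6824 N (tension)
  F[0-2] = +2114.2116 N (tension)
  F[1-2] = -350.7614 N (compression)
  F[1-3] = +299.2026 N (tension)
  F[2-3] = +724.8031 N (tension)
  F[2-4] = +1865.8455 N (tension)
  F[3-4] = -766.5367 N (compression)
  F[3-5] = +880.0267 N (tension)
  F[4-5] = +776.0182 N (tension)
  F[4-6] = +1297.1083 N (tension)
  F[5-6] = -3724.8535 N (compression)
  Rx@0 = -2262.8500 N
  Ry@0 = -360.2207 N
  Ry@6 = +3491.7107 N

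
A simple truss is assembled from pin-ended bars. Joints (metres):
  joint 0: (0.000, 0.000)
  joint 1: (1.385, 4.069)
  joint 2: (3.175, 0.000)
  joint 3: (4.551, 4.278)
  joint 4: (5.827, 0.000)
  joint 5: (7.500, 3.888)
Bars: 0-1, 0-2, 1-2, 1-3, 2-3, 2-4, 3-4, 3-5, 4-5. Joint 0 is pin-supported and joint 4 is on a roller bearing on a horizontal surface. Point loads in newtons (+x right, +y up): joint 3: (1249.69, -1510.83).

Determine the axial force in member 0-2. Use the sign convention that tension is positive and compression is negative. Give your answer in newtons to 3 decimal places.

N=6 nodes, M=9 members, R=3 reactions → 2N=12, M+R=12
member 0 (0-1): L=4.2983, (cx,cy)=(0.3222,0.9467)
member 1 (0-2): L=3.1750, (cx,cy)=(1.0000,0.0000)
member 2 (1-2): L=4.4453, (cx,cy)=(0.4027,-0.9153)
member 3 (1-3): L=3.1729, (cx,cy)=(0.9978,0.0659)
member 4 (2-3): L=4.4938, (cx,cy)=(0.3062,0.9520)
member 5 (2-4): L=2.6520, (cx,cy)=(1.0000,0.0000)
member 6 (3-4): L=4.4642, (cx,cy)=(0.2858,-0.9583)
member 7 (3-5): L=2.9747, (cx,cy)=(0.9914,-0.1311)
member 8 (4-5): L=4.2327, (cx,cy)=(0.3953,0.9186)
solve A·x = −loads:
  F[0-1] = +619.6928 N (tension)
  F[0-2] = +1050.0102 N (tension)
  F[1-2] = -608.8148 N (compression)
  F[1-3] = +445.7999 N (tension)
  F[2-3] = +585.3929 N (tension)
  F[2-4] = +625.6130 N (tension)
  F[3-4] = -2188.7838 N (compression)
  F[3-5] = +0.0000 N (tension)
  F[4-5] = -0.0000 N (compression)
  Rx@0 = -1249.6900 N
  Ry@0 = -586.6406 N
  Ry@4 = +2097.4706 N

1050.010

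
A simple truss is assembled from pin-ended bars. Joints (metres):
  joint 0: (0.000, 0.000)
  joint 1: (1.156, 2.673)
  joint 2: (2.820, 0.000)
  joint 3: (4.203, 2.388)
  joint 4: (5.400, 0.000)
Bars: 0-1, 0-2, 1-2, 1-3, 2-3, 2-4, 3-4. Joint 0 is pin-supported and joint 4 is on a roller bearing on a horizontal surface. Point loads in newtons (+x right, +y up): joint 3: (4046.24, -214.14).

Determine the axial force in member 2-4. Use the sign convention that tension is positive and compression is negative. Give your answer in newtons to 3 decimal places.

980.462

N=5 nodes, M=7 members, R=3 reactions → 2N=10, M+R=10
member 0 (0-1): L=2.9123, (cx,cy)=(0.3969,0.9178)
member 1 (0-2): L=2.8200, (cx,cy)=(1.0000,0.0000)
member 2 (1-2): L=3.1486, (cx,cy)=(0.5285,-0.8489)
member 3 (1-3): L=3.0603, (cx,cy)=(0.9957,-0.0931)
member 4 (2-3): L=2.7596, (cx,cy)=(0.5012,0.8654)
member 5 (2-4): L=2.5800, (cx,cy)=(1.0000,0.0000)
member 6 (3-4): L=2.6712, (cx,cy)=(0.4481,-0.8940)
solve A·x = −loads:
  F[0-1] = +1897.7849 N (tension)
  F[0-2] = +3292.9287 N (tension)
  F[1-2] = -2266.7985 N (compression)
  F[1-3] = +1959.7974 N (tension)
  F[2-3] = +2223.8143 N (tension)
  F[2-4] = +980.4621 N (tension)
  F[3-4] = -2187.9852 N (compression)
  Rx@0 = -4046.2400 N
  Ry@0 = -1741.8695 N
  Ry@4 = +1956.0095 N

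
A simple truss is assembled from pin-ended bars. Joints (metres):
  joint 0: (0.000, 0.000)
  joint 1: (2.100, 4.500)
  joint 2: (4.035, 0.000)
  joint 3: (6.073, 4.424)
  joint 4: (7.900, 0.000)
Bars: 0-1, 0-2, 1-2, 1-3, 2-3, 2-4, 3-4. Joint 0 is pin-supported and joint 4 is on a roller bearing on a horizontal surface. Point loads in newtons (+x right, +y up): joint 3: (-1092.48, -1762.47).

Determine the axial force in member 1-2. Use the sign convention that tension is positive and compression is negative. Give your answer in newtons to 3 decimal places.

1128.826

N=5 nodes, M=7 members, R=3 reactions → 2N=10, M+R=10
member 0 (0-1): L=4.9659, (cx,cy)=(0.4229,0.9062)
member 1 (0-2): L=4.0350, (cx,cy)=(1.0000,0.0000)
member 2 (1-2): L=4.8984, (cx,cy)=(0.3950,-0.9187)
member 3 (1-3): L=3.9737, (cx,cy)=(0.9998,-0.0191)
member 4 (2-3): L=4.8709, (cx,cy)=(0.4184,0.9083)
member 5 (2-4): L=3.8650, (cx,cy)=(1.0000,0.0000)
member 6 (3-4): L=4.7864, (cx,cy)=(0.3817,-0.9243)
solve A·x = −loads:
  F[0-1] = -1124.9248 N (compression)
  F[0-2] = -616.7657 N (compression)
  F[1-2] = +1128.8262 N (tension)
  F[1-3] = -921.8006 N (compression)
  F[2-3] = -1141.7638 N (compression)
  F[2-4] = +306.8741 N (tension)
  F[3-4] = -803.9545 N (compression)
  Rx@0 = +1092.4800 N
  Ry@0 = +1019.3879 N
  Ry@4 = +743.0821 N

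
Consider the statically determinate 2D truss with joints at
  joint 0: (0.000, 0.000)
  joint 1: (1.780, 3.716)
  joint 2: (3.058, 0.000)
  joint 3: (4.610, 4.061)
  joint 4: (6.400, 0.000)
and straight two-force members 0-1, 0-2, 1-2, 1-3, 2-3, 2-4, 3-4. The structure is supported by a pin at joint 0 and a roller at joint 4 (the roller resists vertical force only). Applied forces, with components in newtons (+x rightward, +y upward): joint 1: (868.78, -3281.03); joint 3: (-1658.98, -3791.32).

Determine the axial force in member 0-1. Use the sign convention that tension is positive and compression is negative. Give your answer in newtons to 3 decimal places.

N=5 nodes, M=7 members, R=3 reactions → 2N=10, M+R=10
member 0 (0-1): L=4.1203, (cx,cy)=(0.4320,0.9019)
member 1 (0-2): L=3.0580, (cx,cy)=(1.0000,0.0000)
member 2 (1-2): L=3.9296, (cx,cy)=(0.3252,-0.9456)
member 3 (1-3): L=2.8510, (cx,cy)=(0.9927,0.1210)
member 4 (2-3): L=4.3475, (cx,cy)=(0.3570,0.9341)
member 5 (2-4): L=3.3420, (cx,cy)=(1.0000,0.0000)
member 6 (3-4): L=4.4380, (cx,cy)=(0.4033,-0.9151)
solve A·x = −loads:
  F[0-1] = -4409.8510 N (compression)
  F[0-2] = +1114.8779 N (tension)
  F[1-2] = +363.2775 N (tension)
  F[1-3] = -2913.4143 N (compression)
  F[2-3] = -367.7613 N (compression)
  F[2-4] = +1364.3108 N (tension)
  F[3-4] = -3382.5741 N (compression)
  Rx@0 = +790.2000 N
  Ry@0 = +3977.1176 N
  Ry@4 = +3095.2324 N

-4409.851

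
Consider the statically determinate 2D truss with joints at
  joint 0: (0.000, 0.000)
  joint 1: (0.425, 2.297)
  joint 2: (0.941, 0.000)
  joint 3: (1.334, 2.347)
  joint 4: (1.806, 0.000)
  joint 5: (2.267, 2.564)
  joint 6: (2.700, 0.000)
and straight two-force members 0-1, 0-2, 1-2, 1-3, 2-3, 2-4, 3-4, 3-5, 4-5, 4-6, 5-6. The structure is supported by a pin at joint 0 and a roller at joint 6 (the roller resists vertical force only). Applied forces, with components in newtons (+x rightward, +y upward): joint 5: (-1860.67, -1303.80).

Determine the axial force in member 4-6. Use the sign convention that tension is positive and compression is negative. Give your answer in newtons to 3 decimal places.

-113.525

N=7 nodes, M=11 members, R=3 reactions → 2N=14, M+R=14
member 0 (0-1): L=2.3360, (cx,cy)=(0.1819,0.9833)
member 1 (0-2): L=0.9410, (cx,cy)=(1.0000,0.0000)
member 2 (1-2): L=2.3542, (cx,cy)=(0.2192,-0.9757)
member 3 (1-3): L=0.9104, (cx,cy)=(0.9985,0.0549)
member 4 (2-3): L=2.3797, (cx,cy)=(0.1651,0.9863)
member 5 (2-4): L=0.8650, (cx,cy)=(1.0000,0.0000)
member 6 (3-4): L=2.3940, (cx,cy)=(0.1972,-0.9804)
member 7 (3-5): L=0.9579, (cx,cy)=(0.9740,0.2265)
member 8 (4-5): L=2.6051, (cx,cy)=(0.1770,0.9842)
member 9 (4-6): L=0.8940, (cx,cy)=(1.0000,0.0000)
member 10 (5-6): L=2.6003, (cx,cy)=(0.1665,-0.9860)
solve A·x = −loads:
  F[0-1] = -2009.5773 N (compression)
  F[0-2] = -1495.0556 N (compression)
  F[1-2] = +1980.2032 N (tension)
  F[1-3] = -800.8414 N (compression)
  F[2-3] = -1958.9530 N (compression)
  F[2-4] = -737.5192 N (compression)
  F[3-4] = +1670.9867 N (tension)
  F[3-5] = -1491.3749 N (compression)
  F[4-5] = -1664.4556 N (compression)
  F[4-6] = -113.5254 N (compression)
  F[5-6] = +681.7568 N (tension)
  Rx@0 = +1860.6700 N
  Ry@0 = +1976.0383 N
  Ry@6 = -672.2383 N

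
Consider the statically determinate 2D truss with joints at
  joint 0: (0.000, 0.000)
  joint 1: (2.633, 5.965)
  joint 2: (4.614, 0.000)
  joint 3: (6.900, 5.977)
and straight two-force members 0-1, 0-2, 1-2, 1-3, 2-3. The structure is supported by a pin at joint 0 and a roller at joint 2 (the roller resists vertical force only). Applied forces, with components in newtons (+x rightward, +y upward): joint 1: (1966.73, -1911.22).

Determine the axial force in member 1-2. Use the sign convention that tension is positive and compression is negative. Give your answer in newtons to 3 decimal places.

-3828.365

N=4 nodes, M=5 members, R=3 reactions → 2N=8, M+R=8
member 0 (0-1): L=6.5203, (cx,cy)=(0.4038,0.9148)
member 1 (0-2): L=4.6140, (cx,cy)=(1.0000,0.0000)
member 2 (1-2): L=6.2853, (cx,cy)=(0.3152,-0.9490)
member 3 (1-3): L=4.2670, (cx,cy)=(1.0000,0.0028)
member 4 (2-3): L=6.3992, (cx,cy)=(0.3572,0.9340)
solve A·x = −loads:
  F[0-1] = +1882.3234 N (tension)
  F[0-2] = +1206.6146 N (tension)
  F[1-2] = -3828.3650 N (compression)
  F[1-3] = +0.0000 N (tension)
  F[2-3] = +0.0000 N (tension)
  Rx@0 = -1966.7300 N
  Ry@0 = -1722.0238 N
  Ry@2 = +3633.2438 N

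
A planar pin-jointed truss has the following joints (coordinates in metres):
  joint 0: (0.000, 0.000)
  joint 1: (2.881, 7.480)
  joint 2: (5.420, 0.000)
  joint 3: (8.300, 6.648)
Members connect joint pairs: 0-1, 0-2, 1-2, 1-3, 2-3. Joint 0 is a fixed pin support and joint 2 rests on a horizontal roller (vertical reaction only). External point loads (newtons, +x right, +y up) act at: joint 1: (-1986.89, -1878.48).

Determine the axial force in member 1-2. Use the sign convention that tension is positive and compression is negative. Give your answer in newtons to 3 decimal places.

1841.256

N=4 nodes, M=5 members, R=3 reactions → 2N=8, M+R=8
member 0 (0-1): L=8.0156, (cx,cy)=(0.3594,0.9332)
member 1 (0-2): L=5.4200, (cx,cy)=(1.0000,0.0000)
member 2 (1-2): L=7.8992, (cx,cy)=(0.3214,-0.9469)
member 3 (1-3): L=5.4825, (cx,cy)=(0.9884,-0.1518)
member 4 (2-3): L=7.2450, (cx,cy)=(0.3975,0.9176)
solve A·x = −loads:
  F[0-1] = -3881.4036 N (compression)
  F[0-2] = -591.8277 N (compression)
  F[1-2] = +1841.2560 N (tension)
  F[1-3] = -0.0000 N (tension)
  F[2-3] = +0.0000 N (tension)
  Rx@0 = +1986.8900 N
  Ry@0 = +3622.0291 N
  Ry@2 = -1743.5491 N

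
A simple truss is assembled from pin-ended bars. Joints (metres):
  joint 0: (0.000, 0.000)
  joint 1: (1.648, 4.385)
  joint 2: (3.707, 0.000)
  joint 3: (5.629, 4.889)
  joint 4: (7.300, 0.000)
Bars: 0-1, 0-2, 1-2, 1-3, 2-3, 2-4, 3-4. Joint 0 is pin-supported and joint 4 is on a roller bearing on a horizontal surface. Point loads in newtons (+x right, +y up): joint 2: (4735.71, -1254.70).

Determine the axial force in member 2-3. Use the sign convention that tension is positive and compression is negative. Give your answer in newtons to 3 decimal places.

N=5 nodes, M=7 members, R=3 reactions → 2N=10, M+R=10
member 0 (0-1): L=4.6845, (cx,cy)=(0.3518,0.9361)
member 1 (0-2): L=3.7070, (cx,cy)=(1.0000,0.0000)
member 2 (1-2): L=4.8443, (cx,cy)=(0.4250,-0.9052)
member 3 (1-3): L=4.0128, (cx,cy)=(0.9921,0.1256)
member 4 (2-3): L=5.2532, (cx,cy)=(0.3659,0.9307)
member 5 (2-4): L=3.5930, (cx,cy)=(1.0000,0.0000)
member 6 (3-4): L=5.1667, (cx,cy)=(0.3234,-0.9463)
solve A·x = −loads:
  F[0-1] = -659.7264 N (compression)
  F[0-2] = +4967.8029 N (tension)
  F[1-2] = +613.3233 N (tension)
  F[1-3] = -496.7079 N (compression)
  F[2-3] = +751.6478 N (tension)
  F[2-4] = +217.7690 N (tension)
  F[3-4] = -673.3347 N (compression)
  Rx@0 = -4735.7100 N
  Ry@0 = +617.5530 N
  Ry@4 = +637.1470 N

751.648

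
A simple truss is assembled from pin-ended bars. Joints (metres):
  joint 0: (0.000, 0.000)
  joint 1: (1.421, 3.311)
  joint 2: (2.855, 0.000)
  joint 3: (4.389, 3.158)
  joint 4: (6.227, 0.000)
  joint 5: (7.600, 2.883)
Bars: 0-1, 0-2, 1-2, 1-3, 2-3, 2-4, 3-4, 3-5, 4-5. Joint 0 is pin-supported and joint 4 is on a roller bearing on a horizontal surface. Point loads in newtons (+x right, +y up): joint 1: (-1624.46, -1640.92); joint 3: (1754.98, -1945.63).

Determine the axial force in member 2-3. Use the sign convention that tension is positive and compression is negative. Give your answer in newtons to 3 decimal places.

N=6 nodes, M=9 members, R=3 reactions → 2N=12, M+R=12
member 0 (0-1): L=3.6030, (cx,cy)=(0.3944,0.9189)
member 1 (0-2): L=2.8550, (cx,cy)=(1.0000,0.0000)
member 2 (1-2): L=3.6082, (cx,cy)=(0.3974,-0.9176)
member 3 (1-3): L=2.9719, (cx,cy)=(0.9987,-0.0515)
member 4 (2-3): L=3.5109, (cx,cy)=(0.4369,0.8995)
member 5 (2-4): L=3.3720, (cx,cy)=(1.0000,0.0000)
member 6 (3-4): L=3.6539, (cx,cy)=(0.5030,-0.8643)
member 7 (3-5): L=3.2228, (cx,cy)=(0.9964,-0.0853)
member 8 (4-5): L=3.1932, (cx,cy)=(0.4300,0.9028)
solve A·x = −loads:
  F[0-1] = -1974.5139 N (compression)
  F[0-2] = +909.2450 N (tension)
  F[1-2] = +144.8483 N (tension)
  F[1-3] = +789.2147 N (tension)
  F[2-3] = -147.7691 N (compression)
  F[2-4] = +1031.3767 N (tension)
  F[3-4] = -2050.3692 N (compression)
  F[3-5] = +0.0000 N (tension)
  F[4-5] = -0.0000 N (compression)
  Rx@0 = -130.5200 N
  Ry@0 = +1814.4676 N
  Ry@4 = +1772.0824 N

-147.769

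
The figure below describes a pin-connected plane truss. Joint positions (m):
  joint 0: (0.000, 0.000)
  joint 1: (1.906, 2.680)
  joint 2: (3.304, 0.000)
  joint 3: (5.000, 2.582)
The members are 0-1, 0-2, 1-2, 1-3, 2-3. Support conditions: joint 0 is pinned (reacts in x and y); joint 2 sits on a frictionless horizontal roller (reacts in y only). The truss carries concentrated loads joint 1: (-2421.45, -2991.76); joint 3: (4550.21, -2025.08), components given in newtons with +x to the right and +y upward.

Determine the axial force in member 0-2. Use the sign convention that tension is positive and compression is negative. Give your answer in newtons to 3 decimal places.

1157.711

N=4 nodes, M=5 members, R=3 reactions → 2N=8, M+R=8
member 0 (0-1): L=3.2887, (cx,cy)=(0.5796,0.8149)
member 1 (0-2): L=3.3040, (cx,cy)=(1.0000,0.0000)
member 2 (1-2): L=3.0227, (cx,cy)=(0.4625,-0.8866)
member 3 (1-3): L=3.0956, (cx,cy)=(0.9995,-0.0317)
member 4 (2-3): L=3.0892, (cx,cy)=(0.5490,0.8358)
solve A·x = −loads:
  F[0-1] = +1675.4688 N (tension)
  F[0-2] = +1157.7108 N (tension)
  F[1-2] = -5120.1171 N (compression)
  F[1-3] = +5763.4329 N (tension)
  F[2-3] = -2204.5758 N (compression)
  Rx@0 = -2128.7600 N
  Ry@0 = -1365.3788 N
  Ry@2 = +6382.2188 N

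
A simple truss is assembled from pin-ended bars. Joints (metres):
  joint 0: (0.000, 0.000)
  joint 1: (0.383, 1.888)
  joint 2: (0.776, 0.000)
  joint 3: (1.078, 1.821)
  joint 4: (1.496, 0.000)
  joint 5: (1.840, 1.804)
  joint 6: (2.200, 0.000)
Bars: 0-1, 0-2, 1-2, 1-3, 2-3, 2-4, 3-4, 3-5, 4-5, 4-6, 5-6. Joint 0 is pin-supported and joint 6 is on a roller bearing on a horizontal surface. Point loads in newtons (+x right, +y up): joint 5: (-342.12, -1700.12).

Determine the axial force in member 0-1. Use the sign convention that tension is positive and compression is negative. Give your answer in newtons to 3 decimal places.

-570.121

N=7 nodes, M=11 members, R=3 reactions → 2N=14, M+R=14
member 0 (0-1): L=1.9265, (cx,cy)=(0.1988,0.9800)
member 1 (0-2): L=0.7760, (cx,cy)=(1.0000,0.0000)
member 2 (1-2): L=1.9285, (cx,cy)=(0.2038,-0.9790)
member 3 (1-3): L=0.6982, (cx,cy)=(0.9954,-0.0960)
member 4 (2-3): L=1.8459, (cx,cy)=(0.1636,0.9865)
member 5 (2-4): L=0.7200, (cx,cy)=(1.0000,0.0000)
member 6 (3-4): L=1.8684, (cx,cy)=(0.2237,-0.9747)
member 7 (3-5): L=0.7622, (cx,cy)=(0.9998,-0.0223)
member 8 (4-5): L=1.8365, (cx,cy)=(0.1873,0.9823)
member 9 (4-6): L=0.7040, (cx,cy)=(1.0000,0.0000)
member 10 (5-6): L=1.8396, (cx,cy)=(0.1957,-0.9807)
solve A·x = −loads:
  F[0-1] = -570.1206 N (compression)
  F[0-2] = -228.7739 N (compression)
  F[1-2] = +593.7931 N (tension)
  F[1-3] = -235.4408 N (compression)
  F[2-3] = -589.2725 N (compression)
  F[2-4] = -11.3558 N (compression)
  F[3-4] = +583.8321 N (tension)
  F[3-5] = -461.4972 N (compression)
  F[4-5] = -579.2863 N (compression)
  F[4-6] = +227.7699 N (tension)
  F[5-6] = -1163.8848 N (compression)
  Rx@0 = +342.1200 N
  Ry@0 = +558.7399 N
  Ry@6 = +1141.3801 N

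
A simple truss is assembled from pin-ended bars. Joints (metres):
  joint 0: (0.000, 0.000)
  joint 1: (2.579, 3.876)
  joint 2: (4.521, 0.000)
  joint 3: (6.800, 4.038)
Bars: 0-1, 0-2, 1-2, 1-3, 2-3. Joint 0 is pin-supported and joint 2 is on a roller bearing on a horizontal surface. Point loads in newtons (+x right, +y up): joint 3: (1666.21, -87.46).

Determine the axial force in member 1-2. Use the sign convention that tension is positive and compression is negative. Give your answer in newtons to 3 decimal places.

N=4 nodes, M=5 members, R=3 reactions → 2N=8, M+R=8
member 0 (0-1): L=4.6556, (cx,cy)=(0.5540,0.8325)
member 1 (0-2): L=4.5210, (cx,cy)=(1.0000,0.0000)
member 2 (1-2): L=4.3353, (cx,cy)=(0.4480,-0.8941)
member 3 (1-3): L=4.2241, (cx,cy)=(0.9993,0.0384)
member 4 (2-3): L=4.6367, (cx,cy)=(0.4915,0.8709)
solve A·x = −loads:
  F[0-1] = +1840.4861 N (tension)
  F[0-2] = +646.6608 N (tension)
  F[1-2] = -1638.5832 N (compression)
  F[1-3] = +1754.8461 N (tension)
  F[2-3] = -177.7077 N (compression)
  Rx@0 = -1666.2100 N
  Ry@0 = -1532.2887 N
  Ry@2 = +1619.7487 N

-1638.583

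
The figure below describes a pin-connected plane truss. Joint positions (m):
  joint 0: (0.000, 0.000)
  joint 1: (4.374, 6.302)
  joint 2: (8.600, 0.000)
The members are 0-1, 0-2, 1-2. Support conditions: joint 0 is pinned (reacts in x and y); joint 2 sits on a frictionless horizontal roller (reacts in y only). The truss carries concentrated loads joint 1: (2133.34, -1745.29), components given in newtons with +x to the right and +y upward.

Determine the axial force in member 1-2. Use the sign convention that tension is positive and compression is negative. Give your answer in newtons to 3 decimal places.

-2951.013

N=3 nodes, M=3 members, R=3 reactions → 2N=6, M+R=6
member 0 (0-1): L=7.6712, (cx,cy)=(0.5702,0.8215)
member 1 (0-2): L=8.6000, (cx,cy)=(1.0000,0.0000)
member 2 (1-2): L=7.5878, (cx,cy)=(0.5569,-0.8305)
solve A·x = −loads:
  F[0-1] = +858.9784 N (tension)
  F[0-2] = +1643.5628 N (tension)
  F[1-2] = -2951.0127 N (compression)
  Rx@0 = -2133.3400 N
  Ry@0 = -705.6643 N
  Ry@2 = +2450.9543 N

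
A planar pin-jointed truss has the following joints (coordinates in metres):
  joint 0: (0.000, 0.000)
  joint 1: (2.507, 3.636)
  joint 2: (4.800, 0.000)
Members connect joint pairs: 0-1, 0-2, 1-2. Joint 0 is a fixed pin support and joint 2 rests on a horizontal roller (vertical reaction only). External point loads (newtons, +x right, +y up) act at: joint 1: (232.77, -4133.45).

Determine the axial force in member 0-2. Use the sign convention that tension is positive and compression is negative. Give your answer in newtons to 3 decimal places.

N=3 nodes, M=3 members, R=3 reactions → 2N=6, M+R=6
member 0 (0-1): L=4.4165, (cx,cy)=(0.5676,0.8233)
member 1 (0-2): L=4.8000, (cx,cy)=(1.0000,0.0000)
member 2 (1-2): L=4.2986, (cx,cy)=(0.5334,-0.8458)
solve A·x = −loads:
  F[0-1] = -2184.2770 N (compression)
  F[0-2] = +1472.6596 N (tension)
  F[1-2] = -2760.7675 N (compression)
  Rx@0 = -232.7700 N
  Ry@0 = +1798.2602 N
  Ry@2 = +2335.1898 N

1472.660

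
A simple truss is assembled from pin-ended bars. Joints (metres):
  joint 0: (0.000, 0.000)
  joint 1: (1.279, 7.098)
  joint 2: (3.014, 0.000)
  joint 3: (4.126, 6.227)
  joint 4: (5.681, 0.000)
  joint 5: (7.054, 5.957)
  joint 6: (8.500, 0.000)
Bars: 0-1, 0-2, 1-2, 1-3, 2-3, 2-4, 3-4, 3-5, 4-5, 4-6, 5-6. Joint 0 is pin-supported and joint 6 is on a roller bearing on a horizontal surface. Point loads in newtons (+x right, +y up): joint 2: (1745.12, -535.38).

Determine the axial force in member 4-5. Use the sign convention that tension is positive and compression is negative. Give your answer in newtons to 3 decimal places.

N=7 nodes, M=11 members, R=3 reactions → 2N=14, M+R=14
member 0 (0-1): L=7.2123, (cx,cy)=(0.1773,0.9842)
member 1 (0-2): L=3.0140, (cx,cy)=(1.0000,0.0000)
member 2 (1-2): L=7.3070, (cx,cy)=(0.2374,-0.9714)
member 3 (1-3): L=2.9773, (cx,cy)=(0.9562,-0.2926)
member 4 (2-3): L=6.3255, (cx,cy)=(0.1758,0.9844)
member 5 (2-4): L=2.6670, (cx,cy)=(1.0000,0.0000)
member 6 (3-4): L=6.4182, (cx,cy)=(0.2423,-0.9702)
member 7 (3-5): L=2.9404, (cx,cy)=(0.9958,-0.0918)
member 8 (4-5): L=6.1132, (cx,cy)=(0.2246,0.9745)
member 9 (4-6): L=2.8190, (cx,cy)=(1.0000,0.0000)
member 10 (5-6): L=6.1300, (cx,cy)=(0.2359,-0.9718)
solve A·x = −loads:
  F[0-1] = -351.1054 N (compression)
  F[0-2] = +1807.3835 N (tension)
  F[1-2] = +405.6588 N (tension)
  F[1-3] = -165.8405 N (compression)
  F[2-3] = +143.5583 N (tension)
  F[2-4] = +133.3480 N (tension)
  F[3-4] = -187.3083 N (compression)
  F[3-5] = -88.3403 N (compression)
  F[4-5] = +186.4923 N (tension)
  F[4-6] = +46.0816 N (tension)
  F[5-6] = -195.3523 N (compression)
  Rx@0 = -1745.1200 N
  Ry@0 = +345.5406 N
  Ry@6 = +189.8394 N

186.492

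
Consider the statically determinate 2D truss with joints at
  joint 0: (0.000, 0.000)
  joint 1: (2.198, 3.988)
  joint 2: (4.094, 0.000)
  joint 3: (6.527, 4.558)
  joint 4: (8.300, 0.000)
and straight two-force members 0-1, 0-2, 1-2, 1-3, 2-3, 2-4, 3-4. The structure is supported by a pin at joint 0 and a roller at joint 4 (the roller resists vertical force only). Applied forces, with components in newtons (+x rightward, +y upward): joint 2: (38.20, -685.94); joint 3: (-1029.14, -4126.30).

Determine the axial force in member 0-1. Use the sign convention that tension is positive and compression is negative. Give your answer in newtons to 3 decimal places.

N=5 nodes, M=7 members, R=3 reactions → 2N=10, M+R=10
member 0 (0-1): L=4.5536, (cx,cy)=(0.4827,0.8758)
member 1 (0-2): L=4.0940, (cx,cy)=(1.0000,0.0000)
member 2 (1-2): L=4.4158, (cx,cy)=(0.4294,-0.9031)
member 3 (1-3): L=4.3664, (cx,cy)=(0.9914,0.1305)
member 4 (2-3): L=5.1667, (cx,cy)=(0.4709,0.8822)
member 5 (2-4): L=4.2060, (cx,cy)=(1.0000,0.0000)
member 6 (3-4): L=4.8907, (cx,cy)=(0.3625,-0.9320)
solve A·x = −loads:
  F[0-1] = -2048.6606 N (compression)
  F[0-2] = -2.0635 N (compression)
  F[1-2] = +1733.9294 N (tension)
  F[1-3] = -1748.3365 N (compression)
  F[2-3] = -997.5446 N (compression)
  F[2-4] = +1173.9787 N (tension)
  F[3-4] = -3238.3368 N (compression)
  Rx@0 = +990.9400 N
  Ry@0 = +1794.1944 N
  Ry@4 = +3018.0456 N

-2048.661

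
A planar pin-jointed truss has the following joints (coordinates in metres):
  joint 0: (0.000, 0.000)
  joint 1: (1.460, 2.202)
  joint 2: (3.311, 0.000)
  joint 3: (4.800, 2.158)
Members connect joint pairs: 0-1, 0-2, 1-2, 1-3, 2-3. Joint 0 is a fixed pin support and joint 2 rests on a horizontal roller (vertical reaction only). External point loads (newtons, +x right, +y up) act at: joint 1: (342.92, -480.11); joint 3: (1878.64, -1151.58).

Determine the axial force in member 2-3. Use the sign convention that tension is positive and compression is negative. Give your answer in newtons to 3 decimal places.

N=4 nodes, M=5 members, R=3 reactions → 2N=8, M+R=8
member 0 (0-1): L=2.6420, (cx,cy)=(0.5526,0.8334)
member 1 (0-2): L=3.3110, (cx,cy)=(1.0000,0.0000)
member 2 (1-2): L=2.8766, (cx,cy)=(0.6435,-0.7655)
member 3 (1-3): L=3.3403, (cx,cy)=(0.9999,-0.0132)
member 4 (2-3): L=2.6218, (cx,cy)=(0.5679,0.8231)
solve A·x = −loads:
  F[0-1] = +2042.0940 N (tension)
  F[0-2] = +1093.0944 N (tension)
  F[1-2] = -2896.2032 N (compression)
  F[1-3] = +2649.3695 N (tension)
  F[2-3] = -1356.7043 N (compression)
  Rx@0 = -2221.5600 N
  Ry@0 = -1701.9734 N
  Ry@2 = +3333.6634 N

-1356.704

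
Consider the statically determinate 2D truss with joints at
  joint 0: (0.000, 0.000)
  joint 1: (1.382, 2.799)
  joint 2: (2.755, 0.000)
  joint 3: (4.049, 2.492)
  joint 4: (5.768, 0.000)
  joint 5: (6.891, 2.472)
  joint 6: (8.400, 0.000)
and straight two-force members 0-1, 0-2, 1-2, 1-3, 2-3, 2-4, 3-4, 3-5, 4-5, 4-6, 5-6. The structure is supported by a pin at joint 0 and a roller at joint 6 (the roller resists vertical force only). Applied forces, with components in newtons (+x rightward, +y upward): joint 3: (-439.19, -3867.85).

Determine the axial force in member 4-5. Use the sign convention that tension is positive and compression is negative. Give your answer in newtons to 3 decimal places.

N=7 nodes, M=11 members, R=3 reactions → 2N=14, M+R=14
member 0 (0-1): L=3.1216, (cx,cy)=(0.4427,0.8967)
member 1 (0-2): L=2.7550, (cx,cy)=(1.0000,0.0000)
member 2 (1-2): L=3.1176, (cx,cy)=(0.4404,-0.8978)
member 3 (1-3): L=2.6846, (cx,cy)=(0.9934,-0.1144)
member 4 (2-3): L=2.8079, (cx,cy)=(0.4608,0.8875)
member 5 (2-4): L=3.0130, (cx,cy)=(1.0000,0.0000)
member 6 (3-4): L=3.0274, (cx,cy)=(0.5678,-0.8232)
member 7 (3-5): L=2.8421, (cx,cy)=(1.0000,-0.0070)
member 8 (4-5): L=2.7151, (cx,cy)=(0.4136,0.9105)
member 9 (4-6): L=2.6320, (cx,cy)=(1.0000,0.0000)
member 10 (5-6): L=2.8962, (cx,cy)=(0.5210,-0.8535)
solve A·x = −loads:
  F[0-1] = -2379.6657 N (compression)
  F[0-2] = +614.3429 N (tension)
  F[1-2] = +2662.0263 N (tension)
  F[1-3] = -2240.5894 N (compression)
  F[2-3] = -2692.9709 N (compression)
  F[2-4] = +3027.7211 N (tension)
  F[3-4] = -2090.9215 N (compression)
  F[3-5] = -1840.5041 N (compression)
  F[4-5] = +1890.4299 N (tension)
  F[4-6] = +1058.5603 N (tension)
  F[5-6] = -2031.6649 N (compression)
  Rx@0 = +439.1900 N
  Ry@0 = +2133.7472 N
  Ry@6 = +1734.1028 N

1890.430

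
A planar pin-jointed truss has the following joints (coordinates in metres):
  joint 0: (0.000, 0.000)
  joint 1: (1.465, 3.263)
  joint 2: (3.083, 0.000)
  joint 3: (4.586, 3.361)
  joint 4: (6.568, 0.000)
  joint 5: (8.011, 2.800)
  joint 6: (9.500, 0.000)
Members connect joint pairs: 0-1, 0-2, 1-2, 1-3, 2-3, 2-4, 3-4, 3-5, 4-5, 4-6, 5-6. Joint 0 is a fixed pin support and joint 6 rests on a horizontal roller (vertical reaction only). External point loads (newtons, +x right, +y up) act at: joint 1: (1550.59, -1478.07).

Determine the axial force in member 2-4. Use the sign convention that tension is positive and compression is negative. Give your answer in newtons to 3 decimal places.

N=7 nodes, M=11 members, R=3 reactions → 2N=14, M+R=14
member 0 (0-1): L=3.5768, (cx,cy)=(0.4096,0.9123)
member 1 (0-2): L=3.0830, (cx,cy)=(1.0000,0.0000)
member 2 (1-2): L=3.6421, (cx,cy)=(0.4442,-0.8959)
member 3 (1-3): L=3.1225, (cx,cy)=(0.9995,0.0314)
member 4 (2-3): L=3.6818, (cx,cy)=(0.4082,0.9129)
member 5 (2-4): L=3.4850, (cx,cy)=(1.0000,0.0000)
member 6 (3-4): L=3.9019, (cx,cy)=(0.5080,-0.8614)
member 7 (3-5): L=3.4706, (cx,cy)=(0.9868,-0.1616)
member 8 (4-5): L=3.1500, (cx,cy)=(0.4581,0.8889)
member 9 (4-6): L=2.9320, (cx,cy)=(1.0000,0.0000)
member 10 (5-6): L=3.1713, (cx,cy)=(0.4695,-0.8829)
solve A·x = −loads:
  F[0-1] = -786.5521 N (compression)
  F[0-2] = +1872.7505 N (tension)
  F[1-2] = -900.5019 N (compression)
  F[1-3] = -1473.4321 N (compression)
  F[2-3] = +883.7574 N (tension)
  F[2-4] = +1111.9308 N (tension)
  F[3-4] = -743.2631 N (compression)
  F[3-5] = -744.1685 N (compression)
  F[4-5] = +720.2521 N (tension)
  F[4-6] = +404.4341 N (tension)
  F[5-6] = -861.3703 N (compression)
  Rx@0 = -1550.5900 N
  Ry@0 = +717.5492 N
  Ry@6 = +760.5208 N

1111.931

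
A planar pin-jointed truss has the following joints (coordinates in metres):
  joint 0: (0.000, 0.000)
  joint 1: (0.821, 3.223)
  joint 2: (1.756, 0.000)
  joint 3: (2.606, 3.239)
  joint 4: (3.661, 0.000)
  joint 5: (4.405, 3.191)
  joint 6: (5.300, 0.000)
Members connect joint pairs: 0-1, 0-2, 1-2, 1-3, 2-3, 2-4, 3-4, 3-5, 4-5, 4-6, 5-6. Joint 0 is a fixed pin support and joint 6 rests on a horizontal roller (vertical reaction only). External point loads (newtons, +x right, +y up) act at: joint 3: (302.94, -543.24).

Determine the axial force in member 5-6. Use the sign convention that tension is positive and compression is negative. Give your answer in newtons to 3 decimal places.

N=7 nodes, M=11 members, R=3 reactions → 2N=14, M+R=14
member 0 (0-1): L=3.3259, (cx,cy)=(0.2468,0.9691)
member 1 (0-2): L=1.7560, (cx,cy)=(1.0000,0.0000)
member 2 (1-2): L=3.3559, (cx,cy)=(0.2786,-0.9604)
member 3 (1-3): L=1.7851, (cx,cy)=(1.0000,0.0090)
member 4 (2-3): L=3.3487, (cx,cy)=(0.2538,0.9672)
member 5 (2-4): L=1.9050, (cx,cy)=(1.0000,0.0000)
member 6 (3-4): L=3.4065, (cx,cy)=(0.3097,-0.9508)
member 7 (3-5): L=1.7996, (cx,cy)=(0.9996,-0.0267)
member 8 (4-5): L=3.2766, (cx,cy)=(0.2271,0.9739)
member 9 (4-6): L=1.6390, (cx,cy)=(1.0000,0.0000)
member 10 (5-6): L=3.3141, (cx,cy)=(0.2701,-0.9628)
solve A·x = −loads:
  F[0-1] = -93.8994 N (compression)
  F[0-2] = +326.1189 N (tension)
  F[1-2] = +94.2837 N (tension)
  F[1-3] = -49.4498 N (compression)
  F[2-3] = -93.6164 N (compression)
  F[2-4] = +376.1506 N (tension)
  F[3-4] = -469.1537 N (compression)
  F[3-5] = -230.9343 N (compression)
  F[4-5] = +458.0515 N (tension)
  F[4-6] = +126.8444 N (tension)
  F[5-6] = -469.6981 N (compression)
  Rx@0 = -302.9400 N
  Ry@0 = +90.9936 N
  Ry@6 = +452.2464 N

-469.698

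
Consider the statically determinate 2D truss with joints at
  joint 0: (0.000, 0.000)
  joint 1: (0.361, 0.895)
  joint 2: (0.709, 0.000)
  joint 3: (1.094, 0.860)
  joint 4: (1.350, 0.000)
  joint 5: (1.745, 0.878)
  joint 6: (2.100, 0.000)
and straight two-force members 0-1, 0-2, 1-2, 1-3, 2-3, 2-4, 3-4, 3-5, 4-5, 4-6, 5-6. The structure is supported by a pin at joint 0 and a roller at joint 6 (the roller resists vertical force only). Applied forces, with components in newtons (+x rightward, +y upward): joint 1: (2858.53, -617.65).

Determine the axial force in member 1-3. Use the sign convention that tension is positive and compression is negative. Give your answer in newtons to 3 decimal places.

-2099.785

N=7 nodes, M=11 members, R=3 reactions → 2N=14, M+R=14
member 0 (0-1): L=0.9651, (cx,cy)=(0.3741,0.9274)
member 1 (0-2): L=0.7090, (cx,cy)=(1.0000,0.0000)
member 2 (1-2): L=0.9603, (cx,cy)=(0.3624,-0.9320)
member 3 (1-3): L=0.7338, (cx,cy)=(0.9989,-0.0477)
member 4 (2-3): L=0.9422, (cx,cy)=(0.4086,0.9127)
member 5 (2-4): L=0.6410, (cx,cy)=(1.0000,0.0000)
member 6 (3-4): L=0.8973, (cx,cy)=(0.2853,-0.9584)
member 7 (3-5): L=0.6512, (cx,cy)=(0.9996,0.0276)
member 8 (4-5): L=0.9628, (cx,cy)=(0.4103,0.9120)
member 9 (4-6): L=0.7500, (cx,cy)=(1.0000,0.0000)
member 10 (5-6): L=0.9471, (cx,cy)=(0.3748,-0.9271)
solve A·x = −loads:
  F[0-1] = +762.1356 N (tension)
  F[0-2] = +2573.4387 N (tension)
  F[1-2] = -1313.5997 N (compression)
  F[1-3] = -2099.7851 N (compression)
  F[2-3] = +1341.3913 N (tension)
  F[2-4] = +1549.3046 N (tension)
  F[3-4] = -1414.9397 N (compression)
  F[3-5] = -1146.0568 N (compression)
  F[4-5] = +1487.0507 N (tension)
  F[4-6] = +535.5144 N (tension)
  F[5-6] = -1428.6208 N (compression)
  Rx@0 = -2858.5300 N
  Ry@0 = -706.8052 N
  Ry@6 = +1324.4552 N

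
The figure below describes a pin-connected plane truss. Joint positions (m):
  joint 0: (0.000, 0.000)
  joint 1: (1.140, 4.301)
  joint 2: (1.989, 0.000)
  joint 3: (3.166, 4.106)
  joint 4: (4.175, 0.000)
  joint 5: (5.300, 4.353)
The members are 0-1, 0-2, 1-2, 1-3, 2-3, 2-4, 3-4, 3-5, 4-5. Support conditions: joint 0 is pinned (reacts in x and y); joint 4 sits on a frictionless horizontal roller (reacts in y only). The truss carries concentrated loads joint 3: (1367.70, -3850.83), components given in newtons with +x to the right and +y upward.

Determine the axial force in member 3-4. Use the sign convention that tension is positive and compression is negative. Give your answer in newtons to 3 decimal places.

-4392.167

N=6 nodes, M=9 members, R=3 reactions → 2N=12, M+R=12
member 0 (0-1): L=4.4495, (cx,cy)=(0.2562,0.9666)
member 1 (0-2): L=1.9890, (cx,cy)=(1.0000,0.0000)
member 2 (1-2): L=4.3840, (cx,cy)=(0.1937,-0.9811)
member 3 (1-3): L=2.0354, (cx,cy)=(0.9954,-0.0958)
member 4 (2-3): L=4.2714, (cx,cy)=(0.2756,0.9613)
member 5 (2-4): L=2.1860, (cx,cy)=(1.0000,0.0000)
member 6 (3-4): L=4.2282, (cx,cy)=(0.2386,-0.9711)
member 7 (3-5): L=2.1482, (cx,cy)=(0.9934,0.1150)
member 8 (4-5): L=4.4960, (cx,cy)=(0.2502,0.9682)
solve A·x = −loads:
  F[0-1] = +428.7514 N (tension)
  F[0-2] = +1257.8506 N (tension)
  F[1-2] = -441.6046 N (compression)
  F[1-3] = +196.2729 N (tension)
  F[2-3] = +450.6931 N (tension)
  F[2-4] = +1048.1388 N (tension)
  F[3-4] = -4392.1665 N (compression)
  F[3-5] = -0.0000 N (compression)
  F[4-5] = +0.0000 N (tension)
  Rx@0 = -1367.7000 N
  Ry@0 = -414.4404 N
  Ry@4 = +4265.2704 N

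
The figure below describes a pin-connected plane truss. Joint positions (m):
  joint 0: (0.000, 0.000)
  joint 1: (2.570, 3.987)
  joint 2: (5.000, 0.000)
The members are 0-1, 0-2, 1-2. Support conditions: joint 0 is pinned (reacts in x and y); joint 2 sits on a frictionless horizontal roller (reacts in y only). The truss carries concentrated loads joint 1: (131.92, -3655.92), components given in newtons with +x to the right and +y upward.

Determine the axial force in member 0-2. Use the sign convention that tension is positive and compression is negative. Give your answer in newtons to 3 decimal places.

N=3 nodes, M=3 members, R=3 reactions → 2N=6, M+R=6
member 0 (0-1): L=4.7435, (cx,cy)=(0.5418,0.8405)
member 1 (0-2): L=5.0000, (cx,cy)=(1.0000,0.0000)
member 2 (1-2): L=4.6692, (cx,cy)=(0.5204,-0.8539)
solve A·x = −loads:
  F[0-1] = -1988.7655 N (compression)
  F[0-2] = +1209.4146 N (tension)
  F[1-2] = -2323.8487 N (compression)
  Rx@0 = -131.9200 N
  Ry@0 = +1671.5841 N
  Ry@2 = +1984.3359 N

1209.415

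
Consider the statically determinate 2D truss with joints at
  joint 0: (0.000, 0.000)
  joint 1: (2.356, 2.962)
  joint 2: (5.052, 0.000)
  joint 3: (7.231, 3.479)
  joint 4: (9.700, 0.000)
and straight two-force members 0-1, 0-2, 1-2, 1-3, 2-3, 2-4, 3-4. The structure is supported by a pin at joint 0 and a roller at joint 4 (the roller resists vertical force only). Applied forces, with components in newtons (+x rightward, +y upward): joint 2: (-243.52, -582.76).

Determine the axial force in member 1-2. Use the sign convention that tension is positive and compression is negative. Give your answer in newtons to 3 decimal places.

315.308

N=5 nodes, M=7 members, R=3 reactions → 2N=10, M+R=10
member 0 (0-1): L=3.7847, (cx,cy)=(0.6225,0.7826)
member 1 (0-2): L=5.0520, (cx,cy)=(1.0000,0.0000)
member 2 (1-2): L=4.0052, (cx,cy)=(0.6731,-0.7395)
member 3 (1-3): L=4.9023, (cx,cy)=(0.9944,0.1055)
member 4 (2-3): L=4.1051, (cx,cy)=(0.5308,0.8475)
member 5 (2-4): L=4.6480, (cx,cy)=(1.0000,0.0000)
member 6 (3-4): L=4.2661, (cx,cy)=(0.5788,-0.8155)
solve A·x = −loads:
  F[0-1] = -356.8075 N (compression)
  F[0-2] = -21.4068 N (compression)
  F[1-2] = +315.3076 N (tension)
  F[1-3] = -436.7888 N (compression)
  F[2-3] = +412.4873 N (tension)
  F[2-4] = +215.4011 N (tension)
  F[3-4] = -372.1821 N (compression)
  Rx@0 = +243.5200 N
  Ry@0 = +279.2442 N
  Ry@4 = +303.5158 N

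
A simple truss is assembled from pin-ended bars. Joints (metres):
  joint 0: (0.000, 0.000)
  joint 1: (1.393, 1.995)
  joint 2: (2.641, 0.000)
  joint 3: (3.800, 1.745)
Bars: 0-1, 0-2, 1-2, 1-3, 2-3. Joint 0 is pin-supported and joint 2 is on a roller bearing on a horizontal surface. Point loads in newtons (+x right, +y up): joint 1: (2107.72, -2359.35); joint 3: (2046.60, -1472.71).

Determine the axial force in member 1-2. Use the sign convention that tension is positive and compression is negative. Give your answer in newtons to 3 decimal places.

-6049.954

N=4 nodes, M=5 members, R=3 reactions → 2N=8, M+R=8
member 0 (0-1): L=2.4332, (cx,cy)=(0.5725,0.8199)
member 1 (0-2): L=2.6410, (cx,cy)=(1.0000,0.0000)
member 2 (1-2): L=2.3532, (cx,cy)=(0.5303,-0.8478)
member 3 (1-3): L=2.4199, (cx,cy)=(0.9946,-0.1033)
member 4 (2-3): L=2.0948, (cx,cy)=(0.5533,0.8330)
solve A·x = −loads:
  F[0-1] = +3019.6254 N (tension)
  F[0-2] = +2425.5949 N (tension)
  F[1-2] = -6049.9540 N (compression)
  F[1-3] = +2844.7752 N (tension)
  F[2-3] = -1415.1460 N (compression)
  Rx@0 = -4154.3200 N
  Ry@0 = -2475.8124 N
  Ry@2 = +6307.8724 N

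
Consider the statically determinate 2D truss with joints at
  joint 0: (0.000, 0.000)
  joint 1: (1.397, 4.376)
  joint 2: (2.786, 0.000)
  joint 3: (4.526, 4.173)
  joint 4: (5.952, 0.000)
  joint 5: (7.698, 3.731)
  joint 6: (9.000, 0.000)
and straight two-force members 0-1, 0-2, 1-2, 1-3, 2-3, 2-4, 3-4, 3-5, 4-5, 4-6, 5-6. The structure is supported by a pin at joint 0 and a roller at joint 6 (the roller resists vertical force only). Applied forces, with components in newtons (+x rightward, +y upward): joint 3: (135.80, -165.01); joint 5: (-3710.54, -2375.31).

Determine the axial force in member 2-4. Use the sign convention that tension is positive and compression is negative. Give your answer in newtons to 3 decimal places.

-1513.023

N=7 nodes, M=11 members, R=3 reactions → 2N=14, M+R=14
member 0 (0-1): L=4.5936, (cx,cy)=(0.3041,0.9526)
member 1 (0-2): L=2.7860, (cx,cy)=(1.0000,0.0000)
member 2 (1-2): L=4.5912, (cx,cy)=(0.3025,-0.9531)
member 3 (1-3): L=3.1356, (cx,cy)=(0.9979,-0.0647)
member 4 (2-3): L=4.5212, (cx,cy)=(0.3849,0.9230)
member 5 (2-4): L=3.1660, (cx,cy)=(1.0000,0.0000)
member 6 (3-4): L=4.4099, (cx,cy)=(0.3234,-0.9463)
member 7 (3-5): L=3.2026, (cx,cy)=(0.9904,-0.1380)
member 8 (4-5): L=4.1193, (cx,cy)=(0.4239,0.9057)
member 9 (4-6): L=3.0480, (cx,cy)=(1.0000,0.0000)
member 10 (5-6): L=3.9517, (cx,cy)=(0.3295,-0.9442)
solve A·x = −loads:
  F[0-1] = -1995.4317 N (compression)
  F[0-2] = -2967.8892 N (compression)
  F[1-2] = +2078.4858 N (tension)
  F[1-3] = -1238.2701 N (compression)
  F[2-3] = -2146.4007 N (compression)
  F[2-4] = -1513.0233 N (compression)
  F[3-4] = +2265.9552 N (tension)
  F[3-5] = -2958.5512 N (compression)
  F[4-5] = -2367.3920 N (compression)
  F[4-6] = +223.1318 N (tension)
  F[5-6] = -677.2192 N (compression)
  Rx@0 = +3574.7400 N
  Ry@0 = +1900.9155 N
  Ry@6 = +639.4045 N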